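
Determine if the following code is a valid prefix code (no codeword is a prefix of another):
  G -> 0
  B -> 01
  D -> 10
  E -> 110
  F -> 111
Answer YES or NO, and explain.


Checking each pair (does one codeword prefix another?):
  G='0' vs B='01': prefix -- VIOLATION

NO -- this is NOT a valid prefix code. G (0) is a prefix of B (01).


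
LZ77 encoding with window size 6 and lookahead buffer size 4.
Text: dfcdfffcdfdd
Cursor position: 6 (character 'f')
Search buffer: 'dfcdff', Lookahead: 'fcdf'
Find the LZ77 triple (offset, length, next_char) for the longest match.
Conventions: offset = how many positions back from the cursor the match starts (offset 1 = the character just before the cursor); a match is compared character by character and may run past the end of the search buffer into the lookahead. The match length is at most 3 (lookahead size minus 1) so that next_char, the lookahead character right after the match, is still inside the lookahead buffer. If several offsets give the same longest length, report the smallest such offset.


Try each offset into the search buffer:
  offset=1 (pos 5, char 'f'): match length 1
  offset=2 (pos 4, char 'f'): match length 1
  offset=3 (pos 3, char 'd'): match length 0
  offset=4 (pos 2, char 'c'): match length 0
  offset=5 (pos 1, char 'f'): match length 3
  offset=6 (pos 0, char 'd'): match length 0
Longest match has length 3 at offset 5.
next_char = character at position 6 + 3 = 9 -> 'f'

Best match: offset=5, length=3 (matching 'fcd' starting at position 1)
LZ77 triple: (5, 3, 'f')


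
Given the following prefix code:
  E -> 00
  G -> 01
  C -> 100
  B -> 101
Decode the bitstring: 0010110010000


Decoding step by step:
Bits 00 -> E
Bits 101 -> B
Bits 100 -> C
Bits 100 -> C
Bits 00 -> E


Decoded message: EBCCE


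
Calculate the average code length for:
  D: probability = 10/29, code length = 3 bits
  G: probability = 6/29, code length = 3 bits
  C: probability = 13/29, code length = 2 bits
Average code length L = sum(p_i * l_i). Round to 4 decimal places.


Weighted contributions p_i * l_i:
  D: (10/29) * 3 = 30/29
  G: (6/29) * 3 = 18/29
  C: (13/29) * 2 = 26/29
Sum = (30 + 18 + 26)/29 = 74/29

L = 74/29 = 2.5517 bits/symbol


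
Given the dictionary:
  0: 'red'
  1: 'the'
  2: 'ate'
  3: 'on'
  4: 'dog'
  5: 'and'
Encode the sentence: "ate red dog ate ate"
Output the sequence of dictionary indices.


Look up each word in the dictionary:
  'ate' -> 2
  'red' -> 0
  'dog' -> 4
  'ate' -> 2
  'ate' -> 2

Encoded: [2, 0, 4, 2, 2]


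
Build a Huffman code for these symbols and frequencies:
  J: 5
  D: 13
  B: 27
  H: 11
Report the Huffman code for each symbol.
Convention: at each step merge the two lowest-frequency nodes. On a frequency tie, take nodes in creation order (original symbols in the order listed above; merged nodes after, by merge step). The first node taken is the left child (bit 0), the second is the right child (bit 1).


Huffman tree construction:
Step 1: Merge J(5) + H(11) = 16
Step 2: Merge D(13) + (J+H)(16) = 29
Step 3: Merge B(27) + (D+(J+H))(29) = 56
Read each symbol's code off the tree from the root (left child = 0, right child = 1).

Codes:
  J: 110 (length 3)
  D: 10 (length 2)
  B: 0 (length 1)
  H: 111 (length 3)
Average code length: 101/56 = 1.8036 bits/symbol


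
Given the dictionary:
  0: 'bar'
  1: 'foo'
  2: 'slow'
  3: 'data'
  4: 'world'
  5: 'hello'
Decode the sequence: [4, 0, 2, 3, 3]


Look up each index in the dictionary:
  4 -> 'world'
  0 -> 'bar'
  2 -> 'slow'
  3 -> 'data'
  3 -> 'data'

Decoded: "world bar slow data data"


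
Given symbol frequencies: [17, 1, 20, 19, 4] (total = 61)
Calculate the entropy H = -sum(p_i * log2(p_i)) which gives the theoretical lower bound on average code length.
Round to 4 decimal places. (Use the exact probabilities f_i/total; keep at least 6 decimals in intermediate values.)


Per-symbol terms -p_i * log2(p_i) with p_i = f_i/61:
  p = 17/61 = 0.278689: log2(p) = -1.843274, -p*log2(p) = 0.513699
  p = 1/61 = 0.016393: log2(p) = -5.930737, -p*log2(p) = 0.097225
  p = 20/61 = 0.327869: log2(p) = -1.608809, -p*log2(p) = 0.527478
  p = 19/61 = 0.311475: log2(p) = -1.682810, -p*log2(p) = 0.524154
  p = 4/61 = 0.065574: log2(p) = -3.930737, -p*log2(p) = 0.257753
H = 0.513699 + 0.097225 + 0.527478 + 0.524154 + 0.257753 = 1.920309

H = 1.9203 bits/symbol


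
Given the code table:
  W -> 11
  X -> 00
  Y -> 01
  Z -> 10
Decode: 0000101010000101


Decoding:
00 -> X
00 -> X
10 -> Z
10 -> Z
10 -> Z
00 -> X
01 -> Y
01 -> Y


Result: XXZZZXYY


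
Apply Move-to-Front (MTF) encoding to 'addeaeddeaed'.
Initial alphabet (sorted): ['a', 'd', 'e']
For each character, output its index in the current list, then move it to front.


MTF encoding:
'a': index 0 in ['a', 'd', 'e'] -> ['a', 'd', 'e']
'd': index 1 in ['a', 'd', 'e'] -> ['d', 'a', 'e']
'd': index 0 in ['d', 'a', 'e'] -> ['d', 'a', 'e']
'e': index 2 in ['d', 'a', 'e'] -> ['e', 'd', 'a']
'a': index 2 in ['e', 'd', 'a'] -> ['a', 'e', 'd']
'e': index 1 in ['a', 'e', 'd'] -> ['e', 'a', 'd']
'd': index 2 in ['e', 'a', 'd'] -> ['d', 'e', 'a']
'd': index 0 in ['d', 'e', 'a'] -> ['d', 'e', 'a']
'e': index 1 in ['d', 'e', 'a'] -> ['e', 'd', 'a']
'a': index 2 in ['e', 'd', 'a'] -> ['a', 'e', 'd']
'e': index 1 in ['a', 'e', 'd'] -> ['e', 'a', 'd']
'd': index 2 in ['e', 'a', 'd'] -> ['d', 'e', 'a']


Output: [0, 1, 0, 2, 2, 1, 2, 0, 1, 2, 1, 2]


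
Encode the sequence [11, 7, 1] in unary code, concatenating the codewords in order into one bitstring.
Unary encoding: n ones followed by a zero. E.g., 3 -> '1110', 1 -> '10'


Encode each number as n ones followed by a terminating 0:
  11 -> 111111111110 (12 bits)
  7 -> 11111110 (8 bits)
  1 -> 10 (2 bits)
Total length = 12 + 8 + 2 = 22 bits.

Unary([11, 7, 1]) = 1111111111101111111010 (22 bits)


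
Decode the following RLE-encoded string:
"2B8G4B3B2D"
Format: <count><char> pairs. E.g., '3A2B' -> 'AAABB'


Expanding each <count><char> pair:
  2B -> 'BB'
  8G -> 'GGGGGGGG'
  4B -> 'BBBB'
  3B -> 'BBB'
  2D -> 'DD'

Decoded = BBGGGGGGGGBBBBBBBDD


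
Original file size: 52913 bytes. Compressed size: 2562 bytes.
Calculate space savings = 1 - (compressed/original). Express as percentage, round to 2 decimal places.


ratio = compressed/original = 2562/52913 = 0.048419
savings = 1 - ratio = 1 - 0.048419 = 0.951581
as a percentage: 0.951581 * 100 = 95.16%

Space savings = 1 - 2562/52913 = 95.16%


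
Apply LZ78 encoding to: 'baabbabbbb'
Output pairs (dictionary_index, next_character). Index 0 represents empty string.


LZ78 encoding steps:
Dictionary: {0: ''}
Step 1: w='' (idx 0), next='b' -> output (0, 'b'), add 'b' as idx 1
Step 2: w='' (idx 0), next='a' -> output (0, 'a'), add 'a' as idx 2
Step 3: w='a' (idx 2), next='b' -> output (2, 'b'), add 'ab' as idx 3
Step 4: w='b' (idx 1), next='a' -> output (1, 'a'), add 'ba' as idx 4
Step 5: w='b' (idx 1), next='b' -> output (1, 'b'), add 'bb' as idx 5
Step 6: w='bb' (idx 5), end of input -> output (5, '')


Encoded: [(0, 'b'), (0, 'a'), (2, 'b'), (1, 'a'), (1, 'b'), (5, '')]


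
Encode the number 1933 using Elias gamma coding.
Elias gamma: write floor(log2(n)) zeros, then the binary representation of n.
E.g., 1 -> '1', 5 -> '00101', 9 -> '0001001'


num_bits = floor(log2(1933)) + 1 = 11
leading_zeros = num_bits - 1 = 10
binary(1933) = 11110001101

Elias gamma(1933) = '0000000000' + '11110001101' = 000000000011110001101 (21 bits)


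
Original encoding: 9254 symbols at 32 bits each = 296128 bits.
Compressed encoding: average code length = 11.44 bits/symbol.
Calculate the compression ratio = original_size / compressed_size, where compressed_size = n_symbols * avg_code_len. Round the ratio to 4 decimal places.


original_size = n_symbols * orig_bits = 9254 * 32 = 296128 bits
compressed_size = n_symbols * avg_code_len = 9254 * 11.44 = 105865.76 bits
ratio = original_size / compressed_size = 296128 / 105865.76 = 2.7972

Compression ratio = 2.7972


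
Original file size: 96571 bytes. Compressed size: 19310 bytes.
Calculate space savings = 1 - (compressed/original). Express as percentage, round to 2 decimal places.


ratio = compressed/original = 19310/96571 = 0.199957
savings = 1 - ratio = 1 - 0.199957 = 0.800043
as a percentage: 0.800043 * 100 = 80.0%

Space savings = 1 - 19310/96571 = 80.0%


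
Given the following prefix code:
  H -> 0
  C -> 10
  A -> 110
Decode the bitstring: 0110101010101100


Decoding step by step:
Bits 0 -> H
Bits 110 -> A
Bits 10 -> C
Bits 10 -> C
Bits 10 -> C
Bits 10 -> C
Bits 110 -> A
Bits 0 -> H


Decoded message: HACCCCAH


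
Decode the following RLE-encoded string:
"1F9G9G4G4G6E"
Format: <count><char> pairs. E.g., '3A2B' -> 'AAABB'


Expanding each <count><char> pair:
  1F -> 'F'
  9G -> 'GGGGGGGGG'
  9G -> 'GGGGGGGGG'
  4G -> 'GGGG'
  4G -> 'GGGG'
  6E -> 'EEEEEE'

Decoded = FGGGGGGGGGGGGGGGGGGGGGGGGGGEEEEEE


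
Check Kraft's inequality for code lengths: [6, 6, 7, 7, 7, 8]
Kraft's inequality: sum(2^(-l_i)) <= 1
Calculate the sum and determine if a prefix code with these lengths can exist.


Sum = 2^(-6) + 2^(-6) + 2^(-7) + 2^(-7) + 2^(-7) + 2^(-8)
    = 0.015625 + 0.015625 + 0.0078125 + 0.0078125 + 0.0078125 + 0.00390625
    = 15/256 = 0.05859375
Since 0.05859375 <= 1, Kraft's inequality IS satisfied.
A prefix code with these lengths CAN exist.

Kraft sum = 0.05859375. Satisfied.


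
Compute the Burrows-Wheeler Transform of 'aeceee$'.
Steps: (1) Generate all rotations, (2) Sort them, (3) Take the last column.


Rotations (sorted):
  0: $aeceee -> last char: e
  1: aeceee$ -> last char: $
  2: ceee$ae -> last char: e
  3: e$aecee -> last char: e
  4: eceee$a -> last char: a
  5: ee$aece -> last char: e
  6: eee$aec -> last char: c


BWT = e$eeaec


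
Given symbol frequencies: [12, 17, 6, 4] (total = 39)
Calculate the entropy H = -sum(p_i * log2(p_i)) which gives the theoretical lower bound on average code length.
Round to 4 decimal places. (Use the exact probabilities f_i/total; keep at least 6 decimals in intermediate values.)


Per-symbol terms -p_i * log2(p_i) with p_i = f_i/39:
  p = 12/39 = 0.307692: log2(p) = -1.700440, -p*log2(p) = 0.523212
  p = 17/39 = 0.435897: log2(p) = -1.197939, -p*log2(p) = 0.522179
  p = 6/39 = 0.153846: log2(p) = -2.700440, -p*log2(p) = 0.415452
  p = 4/39 = 0.102564: log2(p) = -3.285402, -p*log2(p) = 0.336964
H = 0.523212 + 0.522179 + 0.415452 + 0.336964 = 1.797807

H = 1.7978 bits/symbol


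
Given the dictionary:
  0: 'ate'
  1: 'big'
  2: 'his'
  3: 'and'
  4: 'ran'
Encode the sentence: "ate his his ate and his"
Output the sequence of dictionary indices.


Look up each word in the dictionary:
  'ate' -> 0
  'his' -> 2
  'his' -> 2
  'ate' -> 0
  'and' -> 3
  'his' -> 2

Encoded: [0, 2, 2, 0, 3, 2]


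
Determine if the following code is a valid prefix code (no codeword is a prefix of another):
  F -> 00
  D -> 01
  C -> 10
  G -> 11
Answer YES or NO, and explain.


Checking each pair (does one codeword prefix another?):
  F='00' vs D='01': no prefix
  F='00' vs C='10': no prefix
  F='00' vs G='11': no prefix
  D='01' vs F='00': no prefix
  D='01' vs C='10': no prefix
  D='01' vs G='11': no prefix
  C='10' vs F='00': no prefix
  C='10' vs D='01': no prefix
  C='10' vs G='11': no prefix
  G='11' vs F='00': no prefix
  G='11' vs D='01': no prefix
  G='11' vs C='10': no prefix
No violation found over all pairs.

YES -- this is a valid prefix code. No codeword is a prefix of any other codeword.


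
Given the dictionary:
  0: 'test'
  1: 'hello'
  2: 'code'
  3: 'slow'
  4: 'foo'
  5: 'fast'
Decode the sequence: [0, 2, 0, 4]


Look up each index in the dictionary:
  0 -> 'test'
  2 -> 'code'
  0 -> 'test'
  4 -> 'foo'

Decoded: "test code test foo"


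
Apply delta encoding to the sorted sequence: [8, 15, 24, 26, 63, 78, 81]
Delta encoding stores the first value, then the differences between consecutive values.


First value: 8
Deltas:
  15 - 8 = 7
  24 - 15 = 9
  26 - 24 = 2
  63 - 26 = 37
  78 - 63 = 15
  81 - 78 = 3


Delta encoded: [8, 7, 9, 2, 37, 15, 3]


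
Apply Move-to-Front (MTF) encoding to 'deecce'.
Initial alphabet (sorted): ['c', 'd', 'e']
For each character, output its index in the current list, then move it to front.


MTF encoding:
'd': index 1 in ['c', 'd', 'e'] -> ['d', 'c', 'e']
'e': index 2 in ['d', 'c', 'e'] -> ['e', 'd', 'c']
'e': index 0 in ['e', 'd', 'c'] -> ['e', 'd', 'c']
'c': index 2 in ['e', 'd', 'c'] -> ['c', 'e', 'd']
'c': index 0 in ['c', 'e', 'd'] -> ['c', 'e', 'd']
'e': index 1 in ['c', 'e', 'd'] -> ['e', 'c', 'd']


Output: [1, 2, 0, 2, 0, 1]


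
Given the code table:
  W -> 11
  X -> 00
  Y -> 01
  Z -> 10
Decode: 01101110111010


Decoding:
01 -> Y
10 -> Z
11 -> W
10 -> Z
11 -> W
10 -> Z
10 -> Z


Result: YZWZWZZ


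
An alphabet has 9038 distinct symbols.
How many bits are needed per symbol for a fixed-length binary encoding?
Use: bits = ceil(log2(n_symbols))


log2(9038) = 13.1418
Bracket: 2^13 = 8192 < 9038 <= 2^14 = 16384
So ceil(log2(9038)) = 14

bits = ceil(log2(9038)) = ceil(13.1418) = 14 bits


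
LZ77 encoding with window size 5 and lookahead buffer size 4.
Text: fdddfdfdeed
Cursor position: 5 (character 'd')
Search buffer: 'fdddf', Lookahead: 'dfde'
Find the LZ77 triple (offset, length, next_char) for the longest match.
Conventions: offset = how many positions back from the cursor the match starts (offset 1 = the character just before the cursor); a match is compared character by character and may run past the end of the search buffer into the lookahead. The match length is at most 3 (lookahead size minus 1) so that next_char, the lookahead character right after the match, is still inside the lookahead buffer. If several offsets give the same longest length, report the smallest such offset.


Try each offset into the search buffer:
  offset=1 (pos 4, char 'f'): match length 0
  offset=2 (pos 3, char 'd'): match length 3
  offset=3 (pos 2, char 'd'): match length 1
  offset=4 (pos 1, char 'd'): match length 1
  offset=5 (pos 0, char 'f'): match length 0
Longest match has length 3 at offset 2.
next_char = character at position 5 + 3 = 8 -> 'e'

Best match: offset=2, length=3 (matching 'dfd' starting at position 3)
LZ77 triple: (2, 3, 'e')


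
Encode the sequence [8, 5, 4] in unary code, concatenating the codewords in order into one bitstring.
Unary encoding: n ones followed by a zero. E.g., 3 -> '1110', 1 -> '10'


Encode each number as n ones followed by a terminating 0:
  8 -> 111111110 (9 bits)
  5 -> 111110 (6 bits)
  4 -> 11110 (5 bits)
Total length = 9 + 6 + 5 = 20 bits.

Unary([8, 5, 4]) = 11111111011111011110 (20 bits)


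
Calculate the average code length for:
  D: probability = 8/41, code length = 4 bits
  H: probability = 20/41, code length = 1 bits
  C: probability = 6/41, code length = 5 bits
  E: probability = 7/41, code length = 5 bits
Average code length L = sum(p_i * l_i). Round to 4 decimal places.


Weighted contributions p_i * l_i:
  D: (8/41) * 4 = 32/41
  H: (20/41) * 1 = 20/41
  C: (6/41) * 5 = 30/41
  E: (7/41) * 5 = 35/41
Sum = (32 + 20 + 30 + 35)/41 = 117/41

L = 117/41 = 2.8537 bits/symbol


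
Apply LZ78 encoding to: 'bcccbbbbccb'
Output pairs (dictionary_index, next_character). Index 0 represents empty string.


LZ78 encoding steps:
Dictionary: {0: ''}
Step 1: w='' (idx 0), next='b' -> output (0, 'b'), add 'b' as idx 1
Step 2: w='' (idx 0), next='c' -> output (0, 'c'), add 'c' as idx 2
Step 3: w='c' (idx 2), next='c' -> output (2, 'c'), add 'cc' as idx 3
Step 4: w='b' (idx 1), next='b' -> output (1, 'b'), add 'bb' as idx 4
Step 5: w='bb' (idx 4), next='c' -> output (4, 'c'), add 'bbc' as idx 5
Step 6: w='c' (idx 2), next='b' -> output (2, 'b'), add 'cb' as idx 6


Encoded: [(0, 'b'), (0, 'c'), (2, 'c'), (1, 'b'), (4, 'c'), (2, 'b')]


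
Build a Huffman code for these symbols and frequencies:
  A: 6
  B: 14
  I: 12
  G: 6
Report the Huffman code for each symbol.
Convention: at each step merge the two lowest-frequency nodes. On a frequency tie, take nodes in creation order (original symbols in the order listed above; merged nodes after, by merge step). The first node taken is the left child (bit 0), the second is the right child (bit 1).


Huffman tree construction:
Step 1: Merge A(6) + G(6) = 12
Step 2: Merge I(12) + (A+G)(12) = 24
Step 3: Merge B(14) + (I+(A+G))(24) = 38
Read each symbol's code off the tree from the root (left child = 0, right child = 1).

Codes:
  A: 110 (length 3)
  B: 0 (length 1)
  I: 10 (length 2)
  G: 111 (length 3)
Average code length: 74/38 = 1.9474 bits/symbol


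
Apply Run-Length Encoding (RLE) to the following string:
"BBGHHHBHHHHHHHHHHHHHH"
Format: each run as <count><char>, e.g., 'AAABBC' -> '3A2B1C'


Scanning runs left to right:
  i=0: run of 'B' x 2 -> '2B'
  i=2: run of 'G' x 1 -> '1G'
  i=3: run of 'H' x 3 -> '3H'
  i=6: run of 'B' x 1 -> '1B'
  i=7: run of 'H' x 14 -> '14H'

RLE = 2B1G3H1B14H


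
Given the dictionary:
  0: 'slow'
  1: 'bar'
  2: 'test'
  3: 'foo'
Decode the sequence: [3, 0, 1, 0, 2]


Look up each index in the dictionary:
  3 -> 'foo'
  0 -> 'slow'
  1 -> 'bar'
  0 -> 'slow'
  2 -> 'test'

Decoded: "foo slow bar slow test"


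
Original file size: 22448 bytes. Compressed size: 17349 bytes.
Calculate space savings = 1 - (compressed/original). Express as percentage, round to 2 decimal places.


ratio = compressed/original = 17349/22448 = 0.772853
savings = 1 - ratio = 1 - 0.772853 = 0.227147
as a percentage: 0.227147 * 100 = 22.71%

Space savings = 1 - 17349/22448 = 22.71%


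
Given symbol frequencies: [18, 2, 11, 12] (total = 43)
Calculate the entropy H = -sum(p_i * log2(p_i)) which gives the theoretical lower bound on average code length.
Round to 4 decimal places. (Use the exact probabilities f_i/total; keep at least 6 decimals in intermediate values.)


Per-symbol terms -p_i * log2(p_i) with p_i = f_i/43:
  p = 18/43 = 0.418605: log2(p) = -1.256340, -p*log2(p) = 0.525910
  p = 2/43 = 0.046512: log2(p) = -4.426265, -p*log2(p) = 0.205873
  p = 11/43 = 0.255814: log2(p) = -1.966833, -p*log2(p) = 0.503143
  p = 12/43 = 0.279070: log2(p) = -1.841302, -p*log2(p) = 0.513852
H = 0.525910 + 0.205873 + 0.503143 + 0.513852 = 1.748778

H = 1.7488 bits/symbol


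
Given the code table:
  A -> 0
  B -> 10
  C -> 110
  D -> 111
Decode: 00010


Decoding:
0 -> A
0 -> A
0 -> A
10 -> B


Result: AAAB


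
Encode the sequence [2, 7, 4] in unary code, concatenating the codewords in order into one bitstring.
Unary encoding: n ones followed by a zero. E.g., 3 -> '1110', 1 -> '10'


Encode each number as n ones followed by a terminating 0:
  2 -> 110 (3 bits)
  7 -> 11111110 (8 bits)
  4 -> 11110 (5 bits)
Total length = 3 + 8 + 5 = 16 bits.

Unary([2, 7, 4]) = 1101111111011110 (16 bits)


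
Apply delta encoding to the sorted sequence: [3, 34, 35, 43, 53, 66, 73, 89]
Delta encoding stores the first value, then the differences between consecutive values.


First value: 3
Deltas:
  34 - 3 = 31
  35 - 34 = 1
  43 - 35 = 8
  53 - 43 = 10
  66 - 53 = 13
  73 - 66 = 7
  89 - 73 = 16


Delta encoded: [3, 31, 1, 8, 10, 13, 7, 16]


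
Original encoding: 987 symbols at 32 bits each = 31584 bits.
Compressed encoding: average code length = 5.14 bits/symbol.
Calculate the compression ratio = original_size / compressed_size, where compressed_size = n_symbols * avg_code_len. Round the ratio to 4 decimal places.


original_size = n_symbols * orig_bits = 987 * 32 = 31584 bits
compressed_size = n_symbols * avg_code_len = 987 * 5.14 = 5073.18 bits
ratio = original_size / compressed_size = 31584 / 5073.18 = 6.2257

Compression ratio = 6.2257


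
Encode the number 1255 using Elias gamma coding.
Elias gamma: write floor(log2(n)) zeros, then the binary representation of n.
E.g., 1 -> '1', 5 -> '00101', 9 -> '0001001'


num_bits = floor(log2(1255)) + 1 = 11
leading_zeros = num_bits - 1 = 10
binary(1255) = 10011100111

Elias gamma(1255) = '0000000000' + '10011100111' = 000000000010011100111 (21 bits)


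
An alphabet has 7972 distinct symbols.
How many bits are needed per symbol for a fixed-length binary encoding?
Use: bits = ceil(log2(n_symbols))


log2(7972) = 12.9607
Bracket: 2^12 = 4096 < 7972 <= 2^13 = 8192
So ceil(log2(7972)) = 13

bits = ceil(log2(7972)) = ceil(12.9607) = 13 bits


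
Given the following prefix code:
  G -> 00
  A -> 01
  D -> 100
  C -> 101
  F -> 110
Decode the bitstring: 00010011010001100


Decoding step by step:
Bits 00 -> G
Bits 01 -> A
Bits 00 -> G
Bits 110 -> F
Bits 100 -> D
Bits 01 -> A
Bits 100 -> D


Decoded message: GAGFDAD


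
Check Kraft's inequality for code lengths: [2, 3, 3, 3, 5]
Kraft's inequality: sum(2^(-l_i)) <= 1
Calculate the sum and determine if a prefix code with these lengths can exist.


Sum = 2^(-2) + 2^(-3) + 2^(-3) + 2^(-3) + 2^(-5)
    = 0.25 + 0.125 + 0.125 + 0.125 + 0.03125
    = 21/32 = 0.65625
Since 0.65625 <= 1, Kraft's inequality IS satisfied.
A prefix code with these lengths CAN exist.

Kraft sum = 0.65625. Satisfied.


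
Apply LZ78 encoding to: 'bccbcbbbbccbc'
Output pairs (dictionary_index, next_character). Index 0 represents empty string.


LZ78 encoding steps:
Dictionary: {0: ''}
Step 1: w='' (idx 0), next='b' -> output (0, 'b'), add 'b' as idx 1
Step 2: w='' (idx 0), next='c' -> output (0, 'c'), add 'c' as idx 2
Step 3: w='c' (idx 2), next='b' -> output (2, 'b'), add 'cb' as idx 3
Step 4: w='cb' (idx 3), next='b' -> output (3, 'b'), add 'cbb' as idx 4
Step 5: w='b' (idx 1), next='b' -> output (1, 'b'), add 'bb' as idx 5
Step 6: w='c' (idx 2), next='c' -> output (2, 'c'), add 'cc' as idx 6
Step 7: w='b' (idx 1), next='c' -> output (1, 'c'), add 'bc' as idx 7


Encoded: [(0, 'b'), (0, 'c'), (2, 'b'), (3, 'b'), (1, 'b'), (2, 'c'), (1, 'c')]


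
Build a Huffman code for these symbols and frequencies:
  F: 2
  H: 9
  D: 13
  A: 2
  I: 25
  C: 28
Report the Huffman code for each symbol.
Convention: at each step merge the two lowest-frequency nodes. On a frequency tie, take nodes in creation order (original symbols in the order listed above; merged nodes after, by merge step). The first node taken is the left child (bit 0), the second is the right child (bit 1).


Huffman tree construction:
Step 1: Merge F(2) + A(2) = 4
Step 2: Merge (F+A)(4) + H(9) = 13
Step 3: Merge D(13) + ((F+A)+H)(13) = 26
Step 4: Merge I(25) + (D+((F+A)+H))(26) = 51
Step 5: Merge C(28) + (I+(D+((F+A)+H)))(51) = 79
Read each symbol's code off the tree from the root (left child = 0, right child = 1).

Codes:
  F: 11100 (length 5)
  H: 1111 (length 4)
  D: 110 (length 3)
  A: 11101 (length 5)
  I: 10 (length 2)
  C: 0 (length 1)
Average code length: 173/79 = 2.1899 bits/symbol


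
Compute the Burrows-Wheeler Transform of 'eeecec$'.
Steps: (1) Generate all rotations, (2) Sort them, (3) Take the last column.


Rotations (sorted):
  0: $eeecec -> last char: c
  1: c$eeece -> last char: e
  2: cec$eee -> last char: e
  3: ec$eeec -> last char: c
  4: ecec$ee -> last char: e
  5: eecec$e -> last char: e
  6: eeecec$ -> last char: $


BWT = ceecee$


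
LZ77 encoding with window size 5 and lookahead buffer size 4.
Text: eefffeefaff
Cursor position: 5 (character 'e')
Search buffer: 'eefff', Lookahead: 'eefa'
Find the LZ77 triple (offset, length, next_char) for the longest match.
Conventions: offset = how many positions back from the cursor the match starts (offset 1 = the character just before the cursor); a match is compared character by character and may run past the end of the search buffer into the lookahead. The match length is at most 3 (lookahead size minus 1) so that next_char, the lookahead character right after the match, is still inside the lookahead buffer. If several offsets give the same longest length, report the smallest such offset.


Try each offset into the search buffer:
  offset=1 (pos 4, char 'f'): match length 0
  offset=2 (pos 3, char 'f'): match length 0
  offset=3 (pos 2, char 'f'): match length 0
  offset=4 (pos 1, char 'e'): match length 1
  offset=5 (pos 0, char 'e'): match length 3
Longest match has length 3 at offset 5.
next_char = character at position 5 + 3 = 8 -> 'a'

Best match: offset=5, length=3 (matching 'eef' starting at position 0)
LZ77 triple: (5, 3, 'a')


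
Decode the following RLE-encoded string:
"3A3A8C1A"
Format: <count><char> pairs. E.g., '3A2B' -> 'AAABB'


Expanding each <count><char> pair:
  3A -> 'AAA'
  3A -> 'AAA'
  8C -> 'CCCCCCCC'
  1A -> 'A'

Decoded = AAAAAACCCCCCCCA


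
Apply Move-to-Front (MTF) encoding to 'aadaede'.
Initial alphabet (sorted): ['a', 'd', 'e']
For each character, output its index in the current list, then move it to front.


MTF encoding:
'a': index 0 in ['a', 'd', 'e'] -> ['a', 'd', 'e']
'a': index 0 in ['a', 'd', 'e'] -> ['a', 'd', 'e']
'd': index 1 in ['a', 'd', 'e'] -> ['d', 'a', 'e']
'a': index 1 in ['d', 'a', 'e'] -> ['a', 'd', 'e']
'e': index 2 in ['a', 'd', 'e'] -> ['e', 'a', 'd']
'd': index 2 in ['e', 'a', 'd'] -> ['d', 'e', 'a']
'e': index 1 in ['d', 'e', 'a'] -> ['e', 'd', 'a']


Output: [0, 0, 1, 1, 2, 2, 1]


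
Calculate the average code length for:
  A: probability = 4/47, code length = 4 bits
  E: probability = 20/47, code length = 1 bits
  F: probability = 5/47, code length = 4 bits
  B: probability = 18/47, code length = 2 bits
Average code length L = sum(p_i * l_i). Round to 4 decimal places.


Weighted contributions p_i * l_i:
  A: (4/47) * 4 = 16/47
  E: (20/47) * 1 = 20/47
  F: (5/47) * 4 = 20/47
  B: (18/47) * 2 = 36/47
Sum = (16 + 20 + 20 + 36)/47 = 92/47

L = 92/47 = 1.9574 bits/symbol


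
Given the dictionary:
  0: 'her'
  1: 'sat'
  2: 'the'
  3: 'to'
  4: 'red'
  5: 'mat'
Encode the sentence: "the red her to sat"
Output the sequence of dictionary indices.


Look up each word in the dictionary:
  'the' -> 2
  'red' -> 4
  'her' -> 0
  'to' -> 3
  'sat' -> 1

Encoded: [2, 4, 0, 3, 1]


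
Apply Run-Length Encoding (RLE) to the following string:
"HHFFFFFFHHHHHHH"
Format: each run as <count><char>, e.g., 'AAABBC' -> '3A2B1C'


Scanning runs left to right:
  i=0: run of 'H' x 2 -> '2H'
  i=2: run of 'F' x 6 -> '6F'
  i=8: run of 'H' x 7 -> '7H'

RLE = 2H6F7H


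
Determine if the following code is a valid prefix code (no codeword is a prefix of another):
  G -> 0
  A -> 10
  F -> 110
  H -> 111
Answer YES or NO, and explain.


Checking each pair (does one codeword prefix another?):
  G='0' vs A='10': no prefix
  G='0' vs F='110': no prefix
  G='0' vs H='111': no prefix
  A='10' vs G='0': no prefix
  A='10' vs F='110': no prefix
  A='10' vs H='111': no prefix
  F='110' vs G='0': no prefix
  F='110' vs A='10': no prefix
  F='110' vs H='111': no prefix
  H='111' vs G='0': no prefix
  H='111' vs A='10': no prefix
  H='111' vs F='110': no prefix
No violation found over all pairs.

YES -- this is a valid prefix code. No codeword is a prefix of any other codeword.


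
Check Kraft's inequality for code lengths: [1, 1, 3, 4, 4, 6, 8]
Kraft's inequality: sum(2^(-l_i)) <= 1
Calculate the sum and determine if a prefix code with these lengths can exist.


Sum = 2^(-1) + 2^(-1) + 2^(-3) + 2^(-4) + 2^(-4) + 2^(-6) + 2^(-8)
    = 0.5 + 0.5 + 0.125 + 0.0625 + 0.0625 + 0.015625 + 0.00390625
    = 325/256 = 1.26953125
Since 1.26953125 > 1, Kraft's inequality is NOT satisfied.
A prefix code with these lengths CANNOT exist.

Kraft sum = 1.26953125. Not satisfied.


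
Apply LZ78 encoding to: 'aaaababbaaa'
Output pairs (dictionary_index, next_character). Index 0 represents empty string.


LZ78 encoding steps:
Dictionary: {0: ''}
Step 1: w='' (idx 0), next='a' -> output (0, 'a'), add 'a' as idx 1
Step 2: w='a' (idx 1), next='a' -> output (1, 'a'), add 'aa' as idx 2
Step 3: w='a' (idx 1), next='b' -> output (1, 'b'), add 'ab' as idx 3
Step 4: w='ab' (idx 3), next='b' -> output (3, 'b'), add 'abb' as idx 4
Step 5: w='aa' (idx 2), next='a' -> output (2, 'a'), add 'aaa' as idx 5


Encoded: [(0, 'a'), (1, 'a'), (1, 'b'), (3, 'b'), (2, 'a')]


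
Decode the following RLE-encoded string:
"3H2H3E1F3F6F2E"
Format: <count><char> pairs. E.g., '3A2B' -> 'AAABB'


Expanding each <count><char> pair:
  3H -> 'HHH'
  2H -> 'HH'
  3E -> 'EEE'
  1F -> 'F'
  3F -> 'FFF'
  6F -> 'FFFFFF'
  2E -> 'EE'

Decoded = HHHHHEEEFFFFFFFFFFEE


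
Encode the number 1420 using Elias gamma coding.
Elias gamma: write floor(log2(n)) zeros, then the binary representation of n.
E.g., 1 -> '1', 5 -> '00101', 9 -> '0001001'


num_bits = floor(log2(1420)) + 1 = 11
leading_zeros = num_bits - 1 = 10
binary(1420) = 10110001100

Elias gamma(1420) = '0000000000' + '10110001100' = 000000000010110001100 (21 bits)


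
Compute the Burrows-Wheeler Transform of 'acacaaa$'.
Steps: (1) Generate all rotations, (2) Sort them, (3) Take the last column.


Rotations (sorted):
  0: $acacaaa -> last char: a
  1: a$acacaa -> last char: a
  2: aa$acaca -> last char: a
  3: aaa$acac -> last char: c
  4: acaaa$ac -> last char: c
  5: acacaaa$ -> last char: $
  6: caaa$aca -> last char: a
  7: cacaaa$a -> last char: a


BWT = aaacc$aa


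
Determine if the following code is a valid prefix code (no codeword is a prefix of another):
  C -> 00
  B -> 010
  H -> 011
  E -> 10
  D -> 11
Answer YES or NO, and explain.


Checking each pair (does one codeword prefix another?):
  C='00' vs B='010': no prefix
  C='00' vs H='011': no prefix
  C='00' vs E='10': no prefix
  C='00' vs D='11': no prefix
  B='010' vs C='00': no prefix
  B='010' vs H='011': no prefix
  B='010' vs E='10': no prefix
  B='010' vs D='11': no prefix
  H='011' vs C='00': no prefix
  H='011' vs B='010': no prefix
  H='011' vs E='10': no prefix
  H='011' vs D='11': no prefix
  E='10' vs C='00': no prefix
  E='10' vs B='010': no prefix
  E='10' vs H='011': no prefix
  E='10' vs D='11': no prefix
  D='11' vs C='00': no prefix
  D='11' vs B='010': no prefix
  D='11' vs H='011': no prefix
  D='11' vs E='10': no prefix
No violation found over all pairs.

YES -- this is a valid prefix code. No codeword is a prefix of any other codeword.


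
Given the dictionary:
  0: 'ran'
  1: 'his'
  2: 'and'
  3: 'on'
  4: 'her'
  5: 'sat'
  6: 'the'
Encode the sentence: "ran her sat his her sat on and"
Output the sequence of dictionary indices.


Look up each word in the dictionary:
  'ran' -> 0
  'her' -> 4
  'sat' -> 5
  'his' -> 1
  'her' -> 4
  'sat' -> 5
  'on' -> 3
  'and' -> 2

Encoded: [0, 4, 5, 1, 4, 5, 3, 2]


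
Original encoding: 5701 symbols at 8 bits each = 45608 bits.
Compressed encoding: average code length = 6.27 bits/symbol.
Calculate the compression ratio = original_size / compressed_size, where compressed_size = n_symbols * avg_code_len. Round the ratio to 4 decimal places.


original_size = n_symbols * orig_bits = 5701 * 8 = 45608 bits
compressed_size = n_symbols * avg_code_len = 5701 * 6.27 = 35745.27 bits
ratio = original_size / compressed_size = 45608 / 35745.27 = 1.2759

Compression ratio = 1.2759


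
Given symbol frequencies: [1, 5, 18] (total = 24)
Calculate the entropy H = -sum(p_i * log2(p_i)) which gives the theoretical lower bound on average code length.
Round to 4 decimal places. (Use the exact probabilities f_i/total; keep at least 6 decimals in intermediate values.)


Per-symbol terms -p_i * log2(p_i) with p_i = f_i/24:
  p = 1/24 = 0.041667: log2(p) = -4.584963, -p*log2(p) = 0.191040
  p = 5/24 = 0.208333: log2(p) = -2.263034, -p*log2(p) = 0.471466
  p = 18/24 = 0.750000: log2(p) = -0.415037, -p*log2(p) = 0.311278
H = 0.191040 + 0.471466 + 0.311278 = 0.973784

H = 0.9738 bits/symbol


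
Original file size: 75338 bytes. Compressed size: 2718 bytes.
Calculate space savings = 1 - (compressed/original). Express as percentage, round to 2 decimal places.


ratio = compressed/original = 2718/75338 = 0.036077
savings = 1 - ratio = 1 - 0.036077 = 0.963923
as a percentage: 0.963923 * 100 = 96.39%

Space savings = 1 - 2718/75338 = 96.39%


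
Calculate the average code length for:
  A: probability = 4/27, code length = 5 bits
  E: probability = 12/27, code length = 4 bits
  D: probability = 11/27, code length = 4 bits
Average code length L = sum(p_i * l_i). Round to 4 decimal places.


Weighted contributions p_i * l_i:
  A: (4/27) * 5 = 20/27
  E: (12/27) * 4 = 48/27
  D: (11/27) * 4 = 44/27
Sum = (20 + 48 + 44)/27 = 112/27

L = 112/27 = 4.1481 bits/symbol


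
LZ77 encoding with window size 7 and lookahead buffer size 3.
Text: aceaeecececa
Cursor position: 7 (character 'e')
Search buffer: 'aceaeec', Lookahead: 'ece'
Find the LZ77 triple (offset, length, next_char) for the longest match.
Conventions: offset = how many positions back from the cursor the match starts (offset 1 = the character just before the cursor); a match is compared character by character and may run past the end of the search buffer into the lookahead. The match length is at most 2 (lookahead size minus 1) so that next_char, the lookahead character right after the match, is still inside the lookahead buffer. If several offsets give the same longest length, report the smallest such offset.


Try each offset into the search buffer:
  offset=1 (pos 6, char 'c'): match length 0
  offset=2 (pos 5, char 'e'): match length 2
  offset=3 (pos 4, char 'e'): match length 1
  offset=4 (pos 3, char 'a'): match length 0
  offset=5 (pos 2, char 'e'): match length 1
  offset=6 (pos 1, char 'c'): match length 0
  offset=7 (pos 0, char 'a'): match length 0
Longest match has length 2 at offset 2.
next_char = character at position 7 + 2 = 9 -> 'e'

Best match: offset=2, length=2 (matching 'ec' starting at position 5)
LZ77 triple: (2, 2, 'e')


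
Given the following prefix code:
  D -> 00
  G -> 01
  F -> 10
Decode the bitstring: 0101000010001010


Decoding step by step:
Bits 01 -> G
Bits 01 -> G
Bits 00 -> D
Bits 00 -> D
Bits 10 -> F
Bits 00 -> D
Bits 10 -> F
Bits 10 -> F


Decoded message: GGDDFDFF


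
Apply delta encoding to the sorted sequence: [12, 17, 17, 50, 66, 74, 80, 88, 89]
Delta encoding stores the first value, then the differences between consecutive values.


First value: 12
Deltas:
  17 - 12 = 5
  17 - 17 = 0
  50 - 17 = 33
  66 - 50 = 16
  74 - 66 = 8
  80 - 74 = 6
  88 - 80 = 8
  89 - 88 = 1


Delta encoded: [12, 5, 0, 33, 16, 8, 6, 8, 1]


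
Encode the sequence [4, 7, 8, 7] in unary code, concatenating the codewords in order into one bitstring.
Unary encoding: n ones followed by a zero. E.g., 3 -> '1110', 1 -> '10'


Encode each number as n ones followed by a terminating 0:
  4 -> 11110 (5 bits)
  7 -> 11111110 (8 bits)
  8 -> 111111110 (9 bits)
  7 -> 11111110 (8 bits)
Total length = 5 + 8 + 9 + 8 = 30 bits.

Unary([4, 7, 8, 7]) = 111101111111011111111011111110 (30 bits)


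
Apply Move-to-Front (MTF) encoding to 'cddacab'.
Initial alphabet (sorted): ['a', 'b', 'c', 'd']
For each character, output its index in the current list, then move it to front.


MTF encoding:
'c': index 2 in ['a', 'b', 'c', 'd'] -> ['c', 'a', 'b', 'd']
'd': index 3 in ['c', 'a', 'b', 'd'] -> ['d', 'c', 'a', 'b']
'd': index 0 in ['d', 'c', 'a', 'b'] -> ['d', 'c', 'a', 'b']
'a': index 2 in ['d', 'c', 'a', 'b'] -> ['a', 'd', 'c', 'b']
'c': index 2 in ['a', 'd', 'c', 'b'] -> ['c', 'a', 'd', 'b']
'a': index 1 in ['c', 'a', 'd', 'b'] -> ['a', 'c', 'd', 'b']
'b': index 3 in ['a', 'c', 'd', 'b'] -> ['b', 'a', 'c', 'd']


Output: [2, 3, 0, 2, 2, 1, 3]


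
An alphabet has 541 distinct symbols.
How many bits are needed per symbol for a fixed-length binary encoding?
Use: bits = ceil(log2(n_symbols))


log2(541) = 9.0795
Bracket: 2^9 = 512 < 541 <= 2^10 = 1024
So ceil(log2(541)) = 10

bits = ceil(log2(541)) = ceil(9.0795) = 10 bits


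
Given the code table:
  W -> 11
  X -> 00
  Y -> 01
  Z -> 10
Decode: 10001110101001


Decoding:
10 -> Z
00 -> X
11 -> W
10 -> Z
10 -> Z
10 -> Z
01 -> Y


Result: ZXWZZZY


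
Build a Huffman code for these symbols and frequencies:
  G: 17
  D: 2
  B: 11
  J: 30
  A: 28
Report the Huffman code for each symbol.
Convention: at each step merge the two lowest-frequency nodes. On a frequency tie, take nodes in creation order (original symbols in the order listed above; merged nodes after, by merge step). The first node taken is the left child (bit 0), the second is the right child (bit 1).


Huffman tree construction:
Step 1: Merge D(2) + B(11) = 13
Step 2: Merge (D+B)(13) + G(17) = 30
Step 3: Merge A(28) + J(30) = 58
Step 4: Merge ((D+B)+G)(30) + (A+J)(58) = 88
Read each symbol's code off the tree from the root (left child = 0, right child = 1).

Codes:
  G: 01 (length 2)
  D: 000 (length 3)
  B: 001 (length 3)
  J: 11 (length 2)
  A: 10 (length 2)
Average code length: 189/88 = 2.1477 bits/symbol


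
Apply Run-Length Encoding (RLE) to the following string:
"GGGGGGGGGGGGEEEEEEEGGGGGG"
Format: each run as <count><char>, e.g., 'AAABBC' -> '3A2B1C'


Scanning runs left to right:
  i=0: run of 'G' x 12 -> '12G'
  i=12: run of 'E' x 7 -> '7E'
  i=19: run of 'G' x 6 -> '6G'

RLE = 12G7E6G


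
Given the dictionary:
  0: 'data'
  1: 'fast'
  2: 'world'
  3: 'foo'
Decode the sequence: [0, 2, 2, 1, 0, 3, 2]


Look up each index in the dictionary:
  0 -> 'data'
  2 -> 'world'
  2 -> 'world'
  1 -> 'fast'
  0 -> 'data'
  3 -> 'foo'
  2 -> 'world'

Decoded: "data world world fast data foo world"


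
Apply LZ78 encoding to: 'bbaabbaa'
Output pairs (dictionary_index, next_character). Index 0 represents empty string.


LZ78 encoding steps:
Dictionary: {0: ''}
Step 1: w='' (idx 0), next='b' -> output (0, 'b'), add 'b' as idx 1
Step 2: w='b' (idx 1), next='a' -> output (1, 'a'), add 'ba' as idx 2
Step 3: w='' (idx 0), next='a' -> output (0, 'a'), add 'a' as idx 3
Step 4: w='b' (idx 1), next='b' -> output (1, 'b'), add 'bb' as idx 4
Step 5: w='a' (idx 3), next='a' -> output (3, 'a'), add 'aa' as idx 5


Encoded: [(0, 'b'), (1, 'a'), (0, 'a'), (1, 'b'), (3, 'a')]


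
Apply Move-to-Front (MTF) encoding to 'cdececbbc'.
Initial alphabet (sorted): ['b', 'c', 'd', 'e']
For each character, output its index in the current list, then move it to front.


MTF encoding:
'c': index 1 in ['b', 'c', 'd', 'e'] -> ['c', 'b', 'd', 'e']
'd': index 2 in ['c', 'b', 'd', 'e'] -> ['d', 'c', 'b', 'e']
'e': index 3 in ['d', 'c', 'b', 'e'] -> ['e', 'd', 'c', 'b']
'c': index 2 in ['e', 'd', 'c', 'b'] -> ['c', 'e', 'd', 'b']
'e': index 1 in ['c', 'e', 'd', 'b'] -> ['e', 'c', 'd', 'b']
'c': index 1 in ['e', 'c', 'd', 'b'] -> ['c', 'e', 'd', 'b']
'b': index 3 in ['c', 'e', 'd', 'b'] -> ['b', 'c', 'e', 'd']
'b': index 0 in ['b', 'c', 'e', 'd'] -> ['b', 'c', 'e', 'd']
'c': index 1 in ['b', 'c', 'e', 'd'] -> ['c', 'b', 'e', 'd']


Output: [1, 2, 3, 2, 1, 1, 3, 0, 1]


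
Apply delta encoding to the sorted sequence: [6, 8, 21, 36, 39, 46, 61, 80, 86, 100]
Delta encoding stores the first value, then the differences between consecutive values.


First value: 6
Deltas:
  8 - 6 = 2
  21 - 8 = 13
  36 - 21 = 15
  39 - 36 = 3
  46 - 39 = 7
  61 - 46 = 15
  80 - 61 = 19
  86 - 80 = 6
  100 - 86 = 14


Delta encoded: [6, 2, 13, 15, 3, 7, 15, 19, 6, 14]


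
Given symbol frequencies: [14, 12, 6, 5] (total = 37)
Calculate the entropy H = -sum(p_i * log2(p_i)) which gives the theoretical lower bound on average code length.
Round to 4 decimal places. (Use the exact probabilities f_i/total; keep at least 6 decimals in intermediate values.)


Per-symbol terms -p_i * log2(p_i) with p_i = f_i/37:
  p = 14/37 = 0.378378: log2(p) = -1.402098, -p*log2(p) = 0.530524
  p = 12/37 = 0.324324: log2(p) = -1.624491, -p*log2(p) = 0.526862
  p = 6/37 = 0.162162: log2(p) = -2.624491, -p*log2(p) = 0.425593
  p = 5/37 = 0.135135: log2(p) = -2.887525, -p*log2(p) = 0.390206
H = 0.530524 + 0.526862 + 0.425593 + 0.390206 = 1.873185

H = 1.8732 bits/symbol


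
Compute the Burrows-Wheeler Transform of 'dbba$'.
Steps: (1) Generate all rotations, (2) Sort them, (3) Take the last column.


Rotations (sorted):
  0: $dbba -> last char: a
  1: a$dbb -> last char: b
  2: ba$db -> last char: b
  3: bba$d -> last char: d
  4: dbba$ -> last char: $


BWT = abbd$


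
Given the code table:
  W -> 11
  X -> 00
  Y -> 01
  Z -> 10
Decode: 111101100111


Decoding:
11 -> W
11 -> W
01 -> Y
10 -> Z
01 -> Y
11 -> W


Result: WWYZYW


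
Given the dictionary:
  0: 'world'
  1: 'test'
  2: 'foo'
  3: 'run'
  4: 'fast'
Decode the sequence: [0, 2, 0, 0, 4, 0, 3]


Look up each index in the dictionary:
  0 -> 'world'
  2 -> 'foo'
  0 -> 'world'
  0 -> 'world'
  4 -> 'fast'
  0 -> 'world'
  3 -> 'run'

Decoded: "world foo world world fast world run"
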